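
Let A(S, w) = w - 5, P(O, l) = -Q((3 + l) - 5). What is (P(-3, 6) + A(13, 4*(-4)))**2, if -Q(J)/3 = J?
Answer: 81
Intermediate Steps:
Q(J) = -3*J
P(O, l) = -6 + 3*l (P(O, l) = -(-3)*((3 + l) - 5) = -(-3)*(-2 + l) = -(6 - 3*l) = -6 + 3*l)
A(S, w) = -5 + w
(P(-3, 6) + A(13, 4*(-4)))**2 = ((-6 + 3*6) + (-5 + 4*(-4)))**2 = ((-6 + 18) + (-5 - 16))**2 = (12 - 21)**2 = (-9)**2 = 81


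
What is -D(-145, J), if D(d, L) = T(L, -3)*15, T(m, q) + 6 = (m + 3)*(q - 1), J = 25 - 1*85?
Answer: -3330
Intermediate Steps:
J = -60 (J = 25 - 85 = -60)
T(m, q) = -6 + (-1 + q)*(3 + m) (T(m, q) = -6 + (m + 3)*(q - 1) = -6 + (3 + m)*(-1 + q) = -6 + (-1 + q)*(3 + m))
D(d, L) = -270 - 60*L (D(d, L) = (-9 - L + 3*(-3) + L*(-3))*15 = (-9 - L - 9 - 3*L)*15 = (-18 - 4*L)*15 = -270 - 60*L)
-D(-145, J) = -(-270 - 60*(-60)) = -(-270 + 3600) = -1*3330 = -3330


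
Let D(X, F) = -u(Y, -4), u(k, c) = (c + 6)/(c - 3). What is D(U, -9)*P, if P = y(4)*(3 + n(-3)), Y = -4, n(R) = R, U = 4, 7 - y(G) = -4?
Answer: 0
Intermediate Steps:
y(G) = 11 (y(G) = 7 - 1*(-4) = 7 + 4 = 11)
u(k, c) = (6 + c)/(-3 + c)
P = 0 (P = 11*(3 - 3) = 11*0 = 0)
D(X, F) = 2/7 (D(X, F) = -(6 - 4)/(-3 - 4) = -2/(-7) = -(-1)*2/7 = -1*(-2/7) = 2/7)
D(U, -9)*P = (2/7)*0 = 0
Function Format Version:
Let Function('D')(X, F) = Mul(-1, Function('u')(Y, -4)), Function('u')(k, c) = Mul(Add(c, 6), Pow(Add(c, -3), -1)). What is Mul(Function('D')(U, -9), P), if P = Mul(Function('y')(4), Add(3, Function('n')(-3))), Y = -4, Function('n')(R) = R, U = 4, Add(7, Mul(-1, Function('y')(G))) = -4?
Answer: 0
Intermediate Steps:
Function('y')(G) = 11 (Function('y')(G) = Add(7, Mul(-1, -4)) = Add(7, 4) = 11)
Function('u')(k, c) = Mul(Pow(Add(-3, c), -1), Add(6, c)) (Function('u')(k, c) = Mul(Add(6, c), Pow(Add(-3, c), -1)) = Mul(Pow(Add(-3, c), -1), Add(6, c)))
P = 0 (P = Mul(11, Add(3, -3)) = Mul(11, 0) = 0)
Function('D')(X, F) = Rational(2, 7) (Function('D')(X, F) = Mul(-1, Mul(Pow(Add(-3, -4), -1), Add(6, -4))) = Mul(-1, Mul(Pow(-7, -1), 2)) = Mul(-1, Mul(Rational(-1, 7), 2)) = Mul(-1, Rational(-2, 7)) = Rational(2, 7))
Mul(Function('D')(U, -9), P) = Mul(Rational(2, 7), 0) = 0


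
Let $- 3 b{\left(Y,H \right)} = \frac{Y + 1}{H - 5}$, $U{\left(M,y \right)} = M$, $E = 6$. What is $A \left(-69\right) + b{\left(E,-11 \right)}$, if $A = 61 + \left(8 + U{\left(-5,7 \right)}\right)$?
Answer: $- \frac{211961}{48} \approx -4415.9$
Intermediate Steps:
$b{\left(Y,H \right)} = - \frac{1 + Y}{3 \left(-5 + H\right)}$ ($b{\left(Y,H \right)} = - \frac{\left(Y + 1\right) \frac{1}{H - 5}}{3} = - \frac{\left(1 + Y\right) \frac{1}{-5 + H}}{3} = - \frac{\frac{1}{-5 + H} \left(1 + Y\right)}{3} = - \frac{1 + Y}{3 \left(-5 + H\right)}$)
$A = 64$ ($A = 61 + \left(8 - 5\right) = 61 + 3 = 64$)
$A \left(-69\right) + b{\left(E,-11 \right)} = 64 \left(-69\right) + \frac{-1 - 6}{3 \left(-5 - 11\right)} = -4416 + \frac{-1 - 6}{3 \left(-16\right)} = -4416 + \frac{1}{3} \left(- \frac{1}{16}\right) \left(-7\right) = -4416 + \frac{7}{48} = - \frac{211961}{48}$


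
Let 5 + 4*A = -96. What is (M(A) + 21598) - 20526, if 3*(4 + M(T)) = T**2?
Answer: 61465/48 ≈ 1280.5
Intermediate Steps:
A = -101/4 (A = -5/4 + (1/4)*(-96) = -5/4 - 24 = -101/4 ≈ -25.250)
M(T) = -4 + T**2/3
(M(A) + 21598) - 20526 = ((-4 + (-101/4)**2/3) + 21598) - 20526 = ((-4 + (1/3)*(10201/16)) + 21598) - 20526 = ((-4 + 10201/48) + 21598) - 20526 = (10009/48 + 21598) - 20526 = 1046713/48 - 20526 = 61465/48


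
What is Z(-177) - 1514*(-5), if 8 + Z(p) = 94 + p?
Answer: 7479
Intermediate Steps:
Z(p) = 86 + p (Z(p) = -8 + (94 + p) = 86 + p)
Z(-177) - 1514*(-5) = (86 - 177) - 1514*(-5) = -91 + 7570 = 7479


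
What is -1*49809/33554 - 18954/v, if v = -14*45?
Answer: 33589047/1174390 ≈ 28.601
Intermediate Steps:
v = -630
-1*49809/33554 - 18954/v = -1*49809/33554 - 18954/(-630) = -49809*1/33554 - 18954*(-1/630) = -49809/33554 + 1053/35 = 33589047/1174390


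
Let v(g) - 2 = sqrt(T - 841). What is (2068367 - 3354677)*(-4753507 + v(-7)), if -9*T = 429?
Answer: 6114481016550 - 428770*I*sqrt(7998) ≈ 6.1145e+12 - 3.8346e+7*I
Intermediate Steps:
T = -143/3 (T = -1/9*429 = -143/3 ≈ -47.667)
v(g) = 2 + I*sqrt(7998)/3 (v(g) = 2 + sqrt(-143/3 - 841) = 2 + sqrt(-2666/3) = 2 + I*sqrt(7998)/3)
(2068367 - 3354677)*(-4753507 + v(-7)) = (2068367 - 3354677)*(-4753507 + (2 + I*sqrt(7998)/3)) = -1286310*(-4753505 + I*sqrt(7998)/3) = 6114481016550 - 428770*I*sqrt(7998)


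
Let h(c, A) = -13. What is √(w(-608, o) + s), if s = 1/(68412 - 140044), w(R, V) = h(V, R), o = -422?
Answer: I*√34455029/1628 ≈ 3.6056*I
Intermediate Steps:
w(R, V) = -13
s = -1/71632 (s = 1/(-71632) = -1/71632 ≈ -1.3960e-5)
√(w(-608, o) + s) = √(-13 - 1/71632) = √(-931217/71632) = I*√34455029/1628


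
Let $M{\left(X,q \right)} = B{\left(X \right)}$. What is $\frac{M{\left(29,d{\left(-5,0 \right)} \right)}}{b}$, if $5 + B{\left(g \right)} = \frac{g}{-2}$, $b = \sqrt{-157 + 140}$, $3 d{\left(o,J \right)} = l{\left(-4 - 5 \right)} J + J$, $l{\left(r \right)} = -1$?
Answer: $\frac{39 i \sqrt{17}}{34} \approx 4.7294 i$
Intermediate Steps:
$d{\left(o,J \right)} = 0$ ($d{\left(o,J \right)} = \frac{- J + J}{3} = \frac{1}{3} \cdot 0 = 0$)
$b = i \sqrt{17}$ ($b = \sqrt{-17} = i \sqrt{17} \approx 4.1231 i$)
$B{\left(g \right)} = -5 - \frac{g}{2}$ ($B{\left(g \right)} = -5 + \frac{g}{-2} = -5 + g \left(- \frac{1}{2}\right) = -5 - \frac{g}{2}$)
$M{\left(X,q \right)} = -5 - \frac{X}{2}$
$\frac{M{\left(29,d{\left(-5,0 \right)} \right)}}{b} = \frac{-5 - \frac{29}{2}}{i \sqrt{17}} = \left(-5 - \frac{29}{2}\right) \left(- \frac{i \sqrt{17}}{17}\right) = - \frac{39 \left(- \frac{i \sqrt{17}}{17}\right)}{2} = \frac{39 i \sqrt{17}}{34}$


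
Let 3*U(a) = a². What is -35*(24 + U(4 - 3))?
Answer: -2555/3 ≈ -851.67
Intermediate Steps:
U(a) = a²/3
-35*(24 + U(4 - 3)) = -35*(24 + (4 - 3)²/3) = -35*(24 + (⅓)*1²) = -35*(24 + (⅓)*1) = -35*(24 + ⅓) = -35*73/3 = -2555/3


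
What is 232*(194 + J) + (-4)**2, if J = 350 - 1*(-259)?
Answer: 186312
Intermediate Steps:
J = 609 (J = 350 + 259 = 609)
232*(194 + J) + (-4)**2 = 232*(194 + 609) + (-4)**2 = 232*803 + 16 = 186296 + 16 = 186312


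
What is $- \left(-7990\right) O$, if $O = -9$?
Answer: $-71910$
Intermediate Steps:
$- \left(-7990\right) O = - \left(-7990\right) \left(-9\right) = \left(-1\right) 71910 = -71910$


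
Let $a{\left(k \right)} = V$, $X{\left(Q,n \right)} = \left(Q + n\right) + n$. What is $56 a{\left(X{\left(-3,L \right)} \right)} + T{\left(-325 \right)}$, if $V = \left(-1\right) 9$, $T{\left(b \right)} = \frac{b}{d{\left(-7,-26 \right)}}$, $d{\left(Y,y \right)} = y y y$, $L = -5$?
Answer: $- \frac{681383}{1352} \approx -503.98$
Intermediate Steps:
$d{\left(Y,y \right)} = y^{3}$ ($d{\left(Y,y \right)} = y^{2} y = y^{3}$)
$X{\left(Q,n \right)} = Q + 2 n$
$T{\left(b \right)} = - \frac{b}{17576}$ ($T{\left(b \right)} = \frac{b}{\left(-26\right)^{3}} = \frac{b}{-17576} = b \left(- \frac{1}{17576}\right) = - \frac{b}{17576}$)
$V = -9$
$a{\left(k \right)} = -9$
$56 a{\left(X{\left(-3,L \right)} \right)} + T{\left(-325 \right)} = 56 \left(-9\right) - - \frac{25}{1352} = -504 + \frac{25}{1352} = - \frac{681383}{1352}$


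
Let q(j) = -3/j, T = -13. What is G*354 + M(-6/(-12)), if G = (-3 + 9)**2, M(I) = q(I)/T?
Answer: 165678/13 ≈ 12744.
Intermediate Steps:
M(I) = 3/(13*I) (M(I) = -3/I/(-13) = -3/I*(-1/13) = 3/(13*I))
G = 36 (G = 6**2 = 36)
G*354 + M(-6/(-12)) = 36*354 + 3/(13*((-6/(-12)))) = 12744 + 3/(13*((-6*(-1/12)))) = 12744 + 3/(13*(1/2)) = 12744 + (3/13)*2 = 12744 + 6/13 = 165678/13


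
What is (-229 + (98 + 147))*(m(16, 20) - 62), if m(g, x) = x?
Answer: -672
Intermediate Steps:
(-229 + (98 + 147))*(m(16, 20) - 62) = (-229 + (98 + 147))*(20 - 62) = (-229 + 245)*(-42) = 16*(-42) = -672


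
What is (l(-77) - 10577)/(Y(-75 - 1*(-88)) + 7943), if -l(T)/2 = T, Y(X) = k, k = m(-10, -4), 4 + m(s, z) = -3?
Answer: -10423/7936 ≈ -1.3134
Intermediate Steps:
m(s, z) = -7 (m(s, z) = -4 - 3 = -7)
k = -7
Y(X) = -7
l(T) = -2*T
(l(-77) - 10577)/(Y(-75 - 1*(-88)) + 7943) = (-2*(-77) - 10577)/(-7 + 7943) = (154 - 10577)/7936 = -10423*1/7936 = -10423/7936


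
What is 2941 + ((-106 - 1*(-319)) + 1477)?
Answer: 4631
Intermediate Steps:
2941 + ((-106 - 1*(-319)) + 1477) = 2941 + ((-106 + 319) + 1477) = 2941 + (213 + 1477) = 2941 + 1690 = 4631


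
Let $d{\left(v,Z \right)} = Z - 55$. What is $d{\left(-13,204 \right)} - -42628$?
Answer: $42777$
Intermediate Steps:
$d{\left(v,Z \right)} = -55 + Z$ ($d{\left(v,Z \right)} = Z - 55 = -55 + Z$)
$d{\left(-13,204 \right)} - -42628 = \left(-55 + 204\right) - -42628 = 149 + 42628 = 42777$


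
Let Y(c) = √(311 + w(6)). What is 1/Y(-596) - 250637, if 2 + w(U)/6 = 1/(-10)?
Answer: -250637 + √1865/746 ≈ -2.5064e+5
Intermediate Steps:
w(U) = -63/5 (w(U) = -12 + 6/(-10) = -12 + 6*(-⅒) = -12 - ⅗ = -63/5)
Y(c) = 2*√1865/5 (Y(c) = √(311 - 63/5) = √(1492/5) = 2*√1865/5)
1/Y(-596) - 250637 = 1/(2*√1865/5) - 250637 = √1865/746 - 250637 = -250637 + √1865/746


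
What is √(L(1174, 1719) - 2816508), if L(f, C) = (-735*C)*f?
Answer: I*√1486124418 ≈ 38550.0*I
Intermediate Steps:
L(f, C) = -735*C*f
√(L(1174, 1719) - 2816508) = √(-735*1719*1174 - 2816508) = √(-1483307910 - 2816508) = √(-1486124418) = I*√1486124418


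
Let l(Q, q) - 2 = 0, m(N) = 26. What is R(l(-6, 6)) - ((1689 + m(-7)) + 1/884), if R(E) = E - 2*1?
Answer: -1516061/884 ≈ -1715.0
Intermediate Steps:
l(Q, q) = 2 (l(Q, q) = 2 + 0 = 2)
R(E) = -2 + E (R(E) = E - 2 = -2 + E)
R(l(-6, 6)) - ((1689 + m(-7)) + 1/884) = (-2 + 2) - ((1689 + 26) + 1/884) = 0 - (1715 + 1/884) = 0 - 1*1516061/884 = 0 - 1516061/884 = -1516061/884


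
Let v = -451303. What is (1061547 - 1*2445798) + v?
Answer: -1835554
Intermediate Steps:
(1061547 - 1*2445798) + v = (1061547 - 1*2445798) - 451303 = (1061547 - 2445798) - 451303 = -1384251 - 451303 = -1835554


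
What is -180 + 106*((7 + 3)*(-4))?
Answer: -4420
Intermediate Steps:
-180 + 106*((7 + 3)*(-4)) = -180 + 106*(10*(-4)) = -180 + 106*(-40) = -180 - 4240 = -4420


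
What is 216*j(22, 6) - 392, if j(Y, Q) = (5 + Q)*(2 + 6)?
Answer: 18616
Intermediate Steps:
j(Y, Q) = 40 + 8*Q (j(Y, Q) = (5 + Q)*8 = 40 + 8*Q)
216*j(22, 6) - 392 = 216*(40 + 8*6) - 392 = 216*(40 + 48) - 392 = 216*88 - 392 = 19008 - 392 = 18616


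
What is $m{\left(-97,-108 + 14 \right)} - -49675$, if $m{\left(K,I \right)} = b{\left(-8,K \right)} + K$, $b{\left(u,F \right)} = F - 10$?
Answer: $49471$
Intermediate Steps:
$b{\left(u,F \right)} = -10 + F$ ($b{\left(u,F \right)} = F - 10 = -10 + F$)
$m{\left(K,I \right)} = -10 + 2 K$ ($m{\left(K,I \right)} = \left(-10 + K\right) + K = -10 + 2 K$)
$m{\left(-97,-108 + 14 \right)} - -49675 = \left(-10 + 2 \left(-97\right)\right) - -49675 = \left(-10 - 194\right) + 49675 = -204 + 49675 = 49471$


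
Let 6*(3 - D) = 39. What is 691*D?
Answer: -4837/2 ≈ -2418.5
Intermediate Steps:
D = -7/2 (D = 3 - 1/6*39 = 3 - 13/2 = -7/2 ≈ -3.5000)
691*D = 691*(-7/2) = -4837/2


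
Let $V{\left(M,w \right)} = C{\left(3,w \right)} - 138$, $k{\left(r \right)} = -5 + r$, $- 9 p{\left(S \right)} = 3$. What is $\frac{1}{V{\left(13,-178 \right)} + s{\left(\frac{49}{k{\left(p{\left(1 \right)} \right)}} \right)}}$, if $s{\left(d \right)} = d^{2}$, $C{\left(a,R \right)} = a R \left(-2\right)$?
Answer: $\frac{256}{259689} \approx 0.00098579$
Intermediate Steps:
$p{\left(S \right)} = - \frac{1}{3}$ ($p{\left(S \right)} = \left(- \frac{1}{9}\right) 3 = - \frac{1}{3}$)
$C{\left(a,R \right)} = - 2 R a$ ($C{\left(a,R \right)} = R a \left(-2\right) = - 2 R a$)
$V{\left(M,w \right)} = -138 - 6 w$ ($V{\left(M,w \right)} = \left(-2\right) w 3 - 138 = - 6 w - 138 = -138 - 6 w$)
$\frac{1}{V{\left(13,-178 \right)} + s{\left(\frac{49}{k{\left(p{\left(1 \right)} \right)}} \right)}} = \frac{1}{\left(-138 - -1068\right) + \left(\frac{49}{-5 - \frac{1}{3}}\right)^{2}} = \frac{1}{\left(-138 + 1068\right) + \left(\frac{49}{- \frac{16}{3}}\right)^{2}} = \frac{1}{930 + \left(49 \left(- \frac{3}{16}\right)\right)^{2}} = \frac{1}{930 + \left(- \frac{147}{16}\right)^{2}} = \frac{1}{930 + \frac{21609}{256}} = \frac{1}{\frac{259689}{256}} = \frac{256}{259689}$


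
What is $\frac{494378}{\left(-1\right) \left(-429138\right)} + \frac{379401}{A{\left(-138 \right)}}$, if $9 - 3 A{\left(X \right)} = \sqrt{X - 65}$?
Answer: $\frac{2198077917239}{60937596} + \frac{1138203 i \sqrt{203}}{284} \approx 36071.0 + 57102.0 i$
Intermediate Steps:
$A{\left(X \right)} = 3 - \frac{\sqrt{-65 + X}}{3}$ ($A{\left(X \right)} = 3 - \frac{\sqrt{X - 65}}{3} = 3 - \frac{\sqrt{-65 + X}}{3}$)
$\frac{494378}{\left(-1\right) \left(-429138\right)} + \frac{379401}{A{\left(-138 \right)}} = \frac{494378}{\left(-1\right) \left(-429138\right)} + \frac{379401}{3 - \frac{\sqrt{-65 - 138}}{3}} = \frac{494378}{429138} + \frac{379401}{3 - \frac{\sqrt{-203}}{3}} = 494378 \cdot \frac{1}{429138} + \frac{379401}{3 - \frac{i \sqrt{203}}{3}} = \frac{247189}{214569} + \frac{379401}{3 - \frac{i \sqrt{203}}{3}}$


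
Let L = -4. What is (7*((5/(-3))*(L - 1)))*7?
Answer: 1225/3 ≈ 408.33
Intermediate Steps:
(7*((5/(-3))*(L - 1)))*7 = (7*((5/(-3))*(-4 - 1)))*7 = (7*((5*(-1/3))*(-5)))*7 = (7*(-5/3*(-5)))*7 = (7*(25/3))*7 = (175/3)*7 = 1225/3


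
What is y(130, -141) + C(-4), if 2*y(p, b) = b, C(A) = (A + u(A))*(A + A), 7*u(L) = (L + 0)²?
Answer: -795/14 ≈ -56.786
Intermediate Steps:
u(L) = L²/7 (u(L) = (L + 0)²/7 = L²/7)
C(A) = 2*A*(A + A²/7) (C(A) = (A + A²/7)*(A + A) = (A + A²/7)*(2*A) = 2*A*(A + A²/7))
y(p, b) = b/2
y(130, -141) + C(-4) = (½)*(-141) + (2/7)*(-4)²*(7 - 4) = -141/2 + (2/7)*16*3 = -141/2 + 96/7 = -795/14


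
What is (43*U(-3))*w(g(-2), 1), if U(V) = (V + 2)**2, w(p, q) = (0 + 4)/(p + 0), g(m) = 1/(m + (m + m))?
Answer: -1032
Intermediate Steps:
g(m) = 1/(3*m) (g(m) = 1/(m + 2*m) = 1/(3*m))
w(p, q) = 4/p
U(V) = (2 + V)**2
(43*U(-3))*w(g(-2), 1) = (43*(2 - 3)**2)*(4/(((1/3)/(-2)))) = (43*(-1)**2)*(4/(((1/3)*(-1/2)))) = (43*1)*(4/(-1/6)) = 43*(4*(-6)) = 43*(-24) = -1032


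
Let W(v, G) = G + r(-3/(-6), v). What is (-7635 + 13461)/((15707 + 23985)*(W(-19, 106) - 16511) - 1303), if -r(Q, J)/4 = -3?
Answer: -1942/216890753 ≈ -8.9538e-6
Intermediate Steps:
r(Q, J) = 12 (r(Q, J) = -4*(-3) = 12)
W(v, G) = 12 + G (W(v, G) = G + 12 = 12 + G)
(-7635 + 13461)/((15707 + 23985)*(W(-19, 106) - 16511) - 1303) = (-7635 + 13461)/((15707 + 23985)*((12 + 106) - 16511) - 1303) = 5826/(39692*(118 - 16511) - 1303) = 5826/(39692*(-16393) - 1303) = 5826/(-650670956 - 1303) = 5826/(-650672259) = 5826*(-1/650672259) = -1942/216890753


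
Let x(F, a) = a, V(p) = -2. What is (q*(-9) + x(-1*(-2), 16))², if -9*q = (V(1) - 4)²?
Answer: 2704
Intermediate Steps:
q = -4 (q = -(-2 - 4)²/9 = -⅑*(-6)² = -⅑*36 = -4)
(q*(-9) + x(-1*(-2), 16))² = (-4*(-9) + 16)² = (36 + 16)² = 52² = 2704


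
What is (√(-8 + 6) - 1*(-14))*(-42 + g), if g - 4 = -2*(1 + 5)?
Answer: -700 - 50*I*√2 ≈ -700.0 - 70.711*I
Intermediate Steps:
g = -8 (g = 4 - 2*(1 + 5) = 4 - 2*6 = 4 - 12 = -8)
(√(-8 + 6) - 1*(-14))*(-42 + g) = (√(-8 + 6) - 1*(-14))*(-42 - 8) = (√(-2) + 14)*(-50) = (I*√2 + 14)*(-50) = (14 + I*√2)*(-50) = -700 - 50*I*√2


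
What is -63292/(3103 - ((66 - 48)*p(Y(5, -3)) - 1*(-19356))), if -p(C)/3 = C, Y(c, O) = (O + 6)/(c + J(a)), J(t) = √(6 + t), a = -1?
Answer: 5130607750/1314224141 - 2563326*√5/1314224141 ≈ 3.8995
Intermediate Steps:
Y(c, O) = (6 + O)/(c + √5) (Y(c, O) = (O + 6)/(c + √(6 - 1)) = (6 + O)/(c + √5))
p(C) = -3*C
-63292/(3103 - ((66 - 48)*p(Y(5, -3)) - 1*(-19356))) = -63292/(3103 - ((66 - 48)*(-3*(6 - 3)/(5 + √5)) - 1*(-19356))) = -63292/(3103 - (18*(-3*3/(5 + √5)) + 19356)) = -63292/(3103 - (18*(-9/(5 + √5)) + 19356)) = -63292/(3103 - (-162/(5 + √5) + 19356)) = -63292/(3103 - (19356 - 162/(5 + √5))) = -63292/(3103 + (-19356 + 162/(5 + √5))) = -63292/(-16253 + 162/(5 + √5))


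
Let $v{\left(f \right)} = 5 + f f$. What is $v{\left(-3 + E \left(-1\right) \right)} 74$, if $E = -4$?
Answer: $444$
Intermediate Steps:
$v{\left(f \right)} = 5 + f^{2}$
$v{\left(-3 + E \left(-1\right) \right)} 74 = \left(5 + \left(-3 - -4\right)^{2}\right) 74 = \left(5 + \left(-3 + 4\right)^{2}\right) 74 = \left(5 + 1^{2}\right) 74 = \left(5 + 1\right) 74 = 6 \cdot 74 = 444$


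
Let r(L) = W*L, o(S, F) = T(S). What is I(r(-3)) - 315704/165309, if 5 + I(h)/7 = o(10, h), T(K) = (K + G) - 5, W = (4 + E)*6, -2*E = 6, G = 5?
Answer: 5470111/165309 ≈ 33.090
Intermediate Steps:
E = -3 (E = -1/2*6 = -3)
W = 6 (W = (4 - 3)*6 = 1*6 = 6)
T(K) = K (T(K) = (K + 5) - 5 = (5 + K) - 5 = K)
o(S, F) = S
r(L) = 6*L
I(h) = 35 (I(h) = -35 + 7*10 = -35 + 70 = 35)
I(r(-3)) - 315704/165309 = 35 - 315704/165309 = 5470111/165309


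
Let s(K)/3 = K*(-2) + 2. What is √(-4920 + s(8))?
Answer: I*√4962 ≈ 70.441*I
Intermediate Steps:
s(K) = 6 - 6*K (s(K) = 3*(K*(-2) + 2) = 3*(-2*K + 2) = 3*(2 - 2*K) = 6 - 6*K)
√(-4920 + s(8)) = √(-4920 + (6 - 6*8)) = √(-4920 + (6 - 48)) = √(-4920 - 42) = √(-4962) = I*√4962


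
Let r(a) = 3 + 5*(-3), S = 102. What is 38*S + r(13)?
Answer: 3864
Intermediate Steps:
r(a) = -12 (r(a) = 3 - 15 = -12)
38*S + r(13) = 38*102 - 12 = 3876 - 12 = 3864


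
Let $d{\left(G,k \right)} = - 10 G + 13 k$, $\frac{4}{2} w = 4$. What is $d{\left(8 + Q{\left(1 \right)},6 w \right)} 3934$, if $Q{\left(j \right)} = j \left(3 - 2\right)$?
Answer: $259644$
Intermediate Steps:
$w = 2$ ($w = \frac{1}{2} \cdot 4 = 2$)
$Q{\left(j \right)} = j$ ($Q{\left(j \right)} = j 1 = j$)
$d{\left(8 + Q{\left(1 \right)},6 w \right)} 3934 = \left(- 10 \left(8 + 1\right) + 13 \cdot 6 \cdot 2\right) 3934 = \left(\left(-10\right) 9 + 13 \cdot 12\right) 3934 = \left(-90 + 156\right) 3934 = 66 \cdot 3934 = 259644$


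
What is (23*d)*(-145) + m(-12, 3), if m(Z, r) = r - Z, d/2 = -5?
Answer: 33365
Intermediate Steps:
d = -10 (d = 2*(-5) = -10)
(23*d)*(-145) + m(-12, 3) = (23*(-10))*(-145) + (3 - 1*(-12)) = -230*(-145) + (3 + 12) = 33350 + 15 = 33365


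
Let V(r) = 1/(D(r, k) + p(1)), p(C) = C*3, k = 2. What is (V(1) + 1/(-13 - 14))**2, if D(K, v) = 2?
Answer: 484/18225 ≈ 0.026557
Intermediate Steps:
p(C) = 3*C
V(r) = 1/5 (V(r) = 1/(2 + 3*1) = 1/(2 + 3) = 1/5)
(V(1) + 1/(-13 - 14))**2 = (1/5 + 1/(-13 - 14))**2 = (1/5 + 1/(-27))**2 = (1/5 - 1/27)**2 = (22/135)**2 = 484/18225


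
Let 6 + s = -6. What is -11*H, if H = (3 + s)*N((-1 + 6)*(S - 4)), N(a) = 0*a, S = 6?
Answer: 0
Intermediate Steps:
s = -12 (s = -6 - 6 = -12)
N(a) = 0
H = 0 (H = (3 - 12)*0 = -9*0 = 0)
-11*H = -11*0 = 0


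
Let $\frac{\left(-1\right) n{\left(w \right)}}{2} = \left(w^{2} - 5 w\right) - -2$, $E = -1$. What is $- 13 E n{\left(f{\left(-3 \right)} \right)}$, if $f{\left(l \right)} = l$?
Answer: $-676$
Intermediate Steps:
$n{\left(w \right)} = -4 - 2 w^{2} + 10 w$ ($n{\left(w \right)} = - 2 \left(\left(w^{2} - 5 w\right) - -2\right) = - 2 \left(\left(w^{2} - 5 w\right) + 2\right) = - 2 \left(2 + w^{2} - 5 w\right) = -4 - 2 w^{2} + 10 w$)
$- 13 E n{\left(f{\left(-3 \right)} \right)} = \left(-13\right) \left(-1\right) \left(-4 - 2 \left(-3\right)^{2} + 10 \left(-3\right)\right) = 13 \left(-4 - 18 - 30\right) = 13 \left(-52\right) = -676$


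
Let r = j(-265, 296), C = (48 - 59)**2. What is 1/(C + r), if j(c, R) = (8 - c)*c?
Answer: -1/72224 ≈ -1.3846e-5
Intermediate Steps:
C = 121 (C = (-11)**2 = 121)
j(c, R) = c*(8 - c)
r = -72345 (r = -265*(8 - 1*(-265)) = -265*(8 + 265) = -265*273 = -72345)
1/(C + r) = 1/(121 - 72345) = 1/(-72224) = -1/72224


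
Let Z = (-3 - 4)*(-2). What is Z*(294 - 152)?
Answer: 1988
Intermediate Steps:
Z = 14 (Z = -7*(-2) = 14)
Z*(294 - 152) = 14*(294 - 152) = 14*142 = 1988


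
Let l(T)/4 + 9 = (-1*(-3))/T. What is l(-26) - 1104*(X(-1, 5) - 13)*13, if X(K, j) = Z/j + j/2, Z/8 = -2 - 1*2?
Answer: 15763302/65 ≈ 2.4251e+5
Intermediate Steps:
Z = -32 (Z = 8*(-2 - 1*2) = 8*(-2 - 2) = 8*(-4) = -32)
l(T) = -36 + 12/T (l(T) = -36 + 4*((-1*(-3))/T) = -36 + 4*(3/T) = -36 + 12/T)
X(K, j) = j/2 - 32/j (X(K, j) = -32/j + j/2 = j/2 - 32/j)
l(-26) - 1104*(X(-1, 5) - 13)*13 = (-36 + 12/(-26)) - 1104*(((½)*5 - 32/5) - 13)*13 = (-36 + 12*(-1/26)) - 1104*((5/2 - 32*⅕) - 13)*13 = (-36 - 6/13) - 1104*((5/2 - 32/5) - 13)*13 = -474/13 - 1104*(-39/10 - 13)*13 = -474/13 - (-93288)*13/5 = -474/13 - 1104*(-2197/10) = -474/13 + 1212744/5 = 15763302/65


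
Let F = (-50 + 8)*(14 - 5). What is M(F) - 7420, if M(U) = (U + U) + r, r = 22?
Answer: -8154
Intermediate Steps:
F = -378 (F = -42*9 = -378)
M(U) = 22 + 2*U (M(U) = (U + U) + 22 = 2*U + 22 = 22 + 2*U)
M(F) - 7420 = (22 + 2*(-378)) - 7420 = (22 - 756) - 7420 = -734 - 7420 = -8154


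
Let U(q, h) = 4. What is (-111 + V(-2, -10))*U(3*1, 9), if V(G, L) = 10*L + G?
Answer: -852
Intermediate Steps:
V(G, L) = G + 10*L
(-111 + V(-2, -10))*U(3*1, 9) = (-111 + (-2 + 10*(-10)))*4 = (-111 + (-2 - 100))*4 = (-111 - 102)*4 = -213*4 = -852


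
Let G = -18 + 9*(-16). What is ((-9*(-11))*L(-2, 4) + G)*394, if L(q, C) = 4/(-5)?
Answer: -475164/5 ≈ -95033.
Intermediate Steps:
G = -162 (G = -18 - 144 = -162)
L(q, C) = -4/5 (L(q, C) = 4*(-1/5) = -4/5)
((-9*(-11))*L(-2, 4) + G)*394 = (-9*(-11)*(-4/5) - 162)*394 = (99*(-4/5) - 162)*394 = (-396/5 - 162)*394 = -1206/5*394 = -475164/5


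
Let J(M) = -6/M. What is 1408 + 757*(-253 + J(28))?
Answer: -2663853/14 ≈ -1.9028e+5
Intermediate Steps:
1408 + 757*(-253 + J(28)) = 1408 + 757*(-253 - 6/28) = 1408 + 757*(-253 - 6*1/28) = 1408 + 757*(-253 - 3/14) = 1408 + 757*(-3545/14) = 1408 - 2683565/14 = -2663853/14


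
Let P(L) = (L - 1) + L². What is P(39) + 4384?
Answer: 5943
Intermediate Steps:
P(L) = -1 + L + L² (P(L) = (-1 + L) + L² = -1 + L + L²)
P(39) + 4384 = (-1 + 39 + 39²) + 4384 = (-1 + 39 + 1521) + 4384 = 1559 + 4384 = 5943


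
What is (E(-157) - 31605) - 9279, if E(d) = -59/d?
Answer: -6418729/157 ≈ -40884.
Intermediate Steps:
(E(-157) - 31605) - 9279 = (-59/(-157) - 31605) - 9279 = (-59*(-1/157) - 31605) - 9279 = (59/157 - 31605) - 9279 = -4961926/157 - 9279 = -6418729/157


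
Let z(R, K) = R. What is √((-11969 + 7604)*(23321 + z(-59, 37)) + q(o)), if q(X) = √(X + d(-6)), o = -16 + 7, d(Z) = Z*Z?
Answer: √(-101538630 + 3*√3) ≈ 10077.0*I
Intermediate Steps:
d(Z) = Z²
o = -9
q(X) = √(36 + X) (q(X) = √(X + (-6)²) = √(X + 36) = √(36 + X))
√((-11969 + 7604)*(23321 + z(-59, 37)) + q(o)) = √((-11969 + 7604)*(23321 - 59) + √(36 - 9)) = √(-4365*23262 + √27) = √(-101538630 + 3*√3)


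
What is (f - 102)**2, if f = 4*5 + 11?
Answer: 5041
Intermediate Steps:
f = 31 (f = 20 + 11 = 31)
(f - 102)**2 = (31 - 102)**2 = (-71)**2 = 5041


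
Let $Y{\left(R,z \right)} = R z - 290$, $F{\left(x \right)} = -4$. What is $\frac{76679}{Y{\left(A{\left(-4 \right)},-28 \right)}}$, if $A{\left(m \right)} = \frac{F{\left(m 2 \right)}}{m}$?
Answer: $- \frac{76679}{318} \approx -241.13$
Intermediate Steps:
$A{\left(m \right)} = - \frac{4}{m}$
$Y{\left(R,z \right)} = -290 + R z$
$\frac{76679}{Y{\left(A{\left(-4 \right)},-28 \right)}} = \frac{76679}{-290 + - \frac{4}{-4} \left(-28\right)} = \frac{76679}{-290 + \left(-4\right) \left(- \frac{1}{4}\right) \left(-28\right)} = \frac{76679}{-290 + 1 \left(-28\right)} = \frac{76679}{-290 - 28} = \frac{76679}{-318} = 76679 \left(- \frac{1}{318}\right) = - \frac{76679}{318}$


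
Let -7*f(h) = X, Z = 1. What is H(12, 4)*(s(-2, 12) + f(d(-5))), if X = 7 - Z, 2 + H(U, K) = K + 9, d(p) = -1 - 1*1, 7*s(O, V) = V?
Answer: 66/7 ≈ 9.4286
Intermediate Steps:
s(O, V) = V/7
d(p) = -2 (d(p) = -1 - 1 = -2)
H(U, K) = 7 + K (H(U, K) = -2 + (K + 9) = -2 + (9 + K) = 7 + K)
X = 6 (X = 7 - 1*1 = 7 - 1 = 6)
f(h) = -6/7 (f(h) = -⅐*6 = -6/7)
H(12, 4)*(s(-2, 12) + f(d(-5))) = (7 + 4)*((⅐)*12 - 6/7) = 11*(12/7 - 6/7) = 11*(6/7) = 66/7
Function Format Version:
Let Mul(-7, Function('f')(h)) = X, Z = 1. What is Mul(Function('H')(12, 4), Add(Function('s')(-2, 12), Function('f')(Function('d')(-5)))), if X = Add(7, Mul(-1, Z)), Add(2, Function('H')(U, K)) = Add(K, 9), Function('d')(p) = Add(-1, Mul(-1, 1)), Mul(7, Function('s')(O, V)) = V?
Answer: Rational(66, 7) ≈ 9.4286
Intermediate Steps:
Function('s')(O, V) = Mul(Rational(1, 7), V)
Function('d')(p) = -2 (Function('d')(p) = Add(-1, -1) = -2)
Function('H')(U, K) = Add(7, K) (Function('H')(U, K) = Add(-2, Add(K, 9)) = Add(-2, Add(9, K)) = Add(7, K))
X = 6 (X = Add(7, Mul(-1, 1)) = Add(7, -1) = 6)
Function('f')(h) = Rational(-6, 7) (Function('f')(h) = Mul(Rational(-1, 7), 6) = Rational(-6, 7))
Mul(Function('H')(12, 4), Add(Function('s')(-2, 12), Function('f')(Function('d')(-5)))) = Mul(Add(7, 4), Add(Mul(Rational(1, 7), 12), Rational(-6, 7))) = Mul(11, Add(Rational(12, 7), Rational(-6, 7))) = Mul(11, Rational(6, 7)) = Rational(66, 7)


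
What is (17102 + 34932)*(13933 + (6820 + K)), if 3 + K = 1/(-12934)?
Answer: 6982455442483/6467 ≈ 1.0797e+9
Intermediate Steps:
K = -38803/12934 (K = -3 + 1/(-12934) = -3 - 1/12934 = -38803/12934 ≈ -3.0001)
(17102 + 34932)*(13933 + (6820 + K)) = (17102 + 34932)*(13933 + (6820 - 38803/12934)) = 52034*(13933 + 88171077/12934) = 52034*(268380499/12934) = 6982455442483/6467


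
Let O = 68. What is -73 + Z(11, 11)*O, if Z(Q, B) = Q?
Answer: 675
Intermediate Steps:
-73 + Z(11, 11)*O = -73 + 11*68 = -73 + 748 = 675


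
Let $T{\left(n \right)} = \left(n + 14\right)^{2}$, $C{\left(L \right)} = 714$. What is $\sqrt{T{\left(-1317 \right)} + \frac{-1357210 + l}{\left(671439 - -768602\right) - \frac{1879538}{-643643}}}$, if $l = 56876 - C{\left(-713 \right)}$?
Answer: $\frac{\sqrt{18007157290095474181027084945}}{102986020989} \approx 1303.0$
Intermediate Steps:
$l = 56162$ ($l = 56876 - 714 = 56162$)
$T{\left(n \right)} = \left(14 + n\right)^{2}$
$\sqrt{T{\left(-1317 \right)} + \frac{-1357210 + l}{\left(671439 - -768602\right) - \frac{1879538}{-643643}}} = \sqrt{\left(14 - 1317\right)^{2} + \frac{-1357210 + 56162}{\left(671439 - -768602\right) - \frac{1879538}{-643643}}} = \sqrt{\left(-1303\right)^{2} - \frac{1301048}{\left(671439 + 768602\right) - - \frac{1879538}{643643}}} = \sqrt{1697809 - \frac{1301048}{1440041 + \frac{1879538}{643643}}} = \sqrt{1697809 - \frac{1301048}{\frac{926874188901}{643643}}} = \sqrt{1697809 - \frac{837410437864}{926874188901}} = \sqrt{\frac{1573654502373380045}{926874188901}} = \frac{\sqrt{18007157290095474181027084945}}{102986020989}$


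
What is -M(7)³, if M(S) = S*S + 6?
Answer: -166375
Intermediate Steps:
M(S) = 6 + S² (M(S) = S² + 6 = 6 + S²)
-M(7)³ = -(6 + 7²)³ = -(6 + 49)³ = -1*55³ = -1*166375 = -166375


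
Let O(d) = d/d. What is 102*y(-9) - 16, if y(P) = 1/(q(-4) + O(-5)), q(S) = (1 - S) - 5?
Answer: 86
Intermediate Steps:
q(S) = -4 - S
O(d) = 1
y(P) = 1 (y(P) = 1/((-4 - 1*(-4)) + 1) = 1/((-4 + 4) + 1) = 1/(0 + 1) = 1/1 = 1)
102*y(-9) - 16 = 102*1 - 16 = 102 - 16 = 86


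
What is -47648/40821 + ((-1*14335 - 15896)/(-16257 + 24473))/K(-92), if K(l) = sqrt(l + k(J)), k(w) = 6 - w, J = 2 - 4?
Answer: -47648/40821 + 10077*I*sqrt(21)/115024 ≈ -1.1672 + 0.40147*I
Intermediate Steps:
J = -2
K(l) = sqrt(8 + l) (K(l) = sqrt(l + (6 - 1*(-2))) = sqrt(l + (6 + 2)) = sqrt(l + 8) = sqrt(8 + l))
-47648/40821 + ((-1*14335 - 15896)/(-16257 + 24473))/K(-92) = -47648/40821 + ((-1*14335 - 15896)/(-16257 + 24473))/(sqrt(8 - 92)) = -47648*1/40821 + ((-14335 - 15896)/8216)/(sqrt(-84)) = -47648/40821 + (-30231*1/8216)/((2*I*sqrt(21))) = -47648/40821 - (-10077)*I*sqrt(21)/115024 = -47648/40821 + 10077*I*sqrt(21)/115024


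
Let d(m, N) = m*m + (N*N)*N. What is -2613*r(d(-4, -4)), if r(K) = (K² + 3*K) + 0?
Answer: -5644080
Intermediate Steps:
d(m, N) = N³ + m² (d(m, N) = m² + N²*N = m² + N³ = N³ + m²)
r(K) = K² + 3*K
-2613*r(d(-4, -4)) = -2613*((-4)³ + (-4)²)*(3 + ((-4)³ + (-4)²)) = -2613*(-64 + 16)*(3 + (-64 + 16)) = -(-125424)*(3 - 48) = -(-125424)*(-45) = -2613*2160 = -5644080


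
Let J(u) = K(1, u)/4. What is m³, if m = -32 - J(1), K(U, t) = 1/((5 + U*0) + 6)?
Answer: -2797260929/85184 ≈ -32838.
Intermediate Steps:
K(U, t) = 1/11 (K(U, t) = 1/((5 + 0) + 6) = 1/(5 + 6) = 1/11)
J(u) = 1/44 (J(u) = (1/11)/4 = (1/11)*(¼) = 1/44)
m = -1409/44 (m = -32 - 1*1/44 = -32 - 1/44 = -1409/44 ≈ -32.023)
m³ = (-1409/44)³ = -2797260929/85184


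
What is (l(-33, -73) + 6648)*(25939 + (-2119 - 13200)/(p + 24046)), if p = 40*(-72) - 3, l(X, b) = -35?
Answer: 3630085583394/21163 ≈ 1.7153e+8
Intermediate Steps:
p = -2883 (p = -2880 - 3 = -2883)
(l(-33, -73) + 6648)*(25939 + (-2119 - 13200)/(p + 24046)) = (-35 + 6648)*(25939 + (-2119 - 13200)/(-2883 + 24046)) = 6613*(25939 - 15319/21163) = 6613*(548931738/21163) = 3630085583394/21163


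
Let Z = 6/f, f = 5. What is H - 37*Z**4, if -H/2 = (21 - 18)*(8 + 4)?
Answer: -92952/625 ≈ -148.72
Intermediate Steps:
Z = 6/5 ≈ 1.2000
H = -72 (H = -2*(21 - 18)*(8 + 4) = -6*12 = -2*36 = -72)
H - 37*Z**4 = -72 - 37*(6/5)**4 = -72 - 37*1296/625 = -72 - 47952/625 = -92952/625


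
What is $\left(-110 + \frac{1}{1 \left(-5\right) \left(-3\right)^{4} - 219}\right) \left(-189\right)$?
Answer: $\frac{4324383}{208} \approx 20790.0$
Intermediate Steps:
$\left(-110 + \frac{1}{1 \left(-5\right) \left(-3\right)^{4} - 219}\right) \left(-189\right) = \left(-110 + \frac{1}{\left(-5\right) 81 - 219}\right) \left(-189\right) = \left(-110 + \frac{1}{-405 - 219}\right) \left(-189\right) = \left(-110 + \frac{1}{-624}\right) \left(-189\right) = \left(-110 - \frac{1}{624}\right) \left(-189\right) = \left(- \frac{68641}{624}\right) \left(-189\right) = \frac{4324383}{208}$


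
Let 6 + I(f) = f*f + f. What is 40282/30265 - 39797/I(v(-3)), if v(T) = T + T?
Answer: -1203489437/726360 ≈ -1656.9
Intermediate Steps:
v(T) = 2*T
I(f) = -6 + f + f² (I(f) = -6 + (f*f + f) = -6 + (f² + f) = -6 + (f + f²) = -6 + f + f²)
40282/30265 - 39797/I(v(-3)) = 40282/30265 - 39797/(-6 + 2*(-3) + (2*(-3))²) = 40282*(1/30265) - 39797/(-6 - 6 + (-6)²) = 40282/30265 - 39797/(-6 - 6 + 36) = 40282/30265 - 39797/24 = -1203489437/726360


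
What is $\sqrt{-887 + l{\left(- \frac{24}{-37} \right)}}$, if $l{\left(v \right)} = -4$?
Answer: $9 i \sqrt{11} \approx 29.85 i$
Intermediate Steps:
$\sqrt{-887 + l{\left(- \frac{24}{-37} \right)}} = \sqrt{-887 - 4} = \sqrt{-891} = 9 i \sqrt{11}$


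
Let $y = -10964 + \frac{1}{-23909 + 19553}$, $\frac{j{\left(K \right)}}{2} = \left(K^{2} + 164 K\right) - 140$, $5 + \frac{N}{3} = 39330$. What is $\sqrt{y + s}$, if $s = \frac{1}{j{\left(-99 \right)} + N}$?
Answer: $\frac{i \sqrt{20991653069786917}}{1383690} \approx 104.71 i$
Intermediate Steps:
$N = 117975$ ($N = -15 + 3 \cdot 39330 = -15 + 117990 = 117975$)
$j{\left(K \right)} = -280 + 2 K^{2} + 328 K$ ($j{\left(K \right)} = 2 \left(\left(K^{2} + 164 K\right) - 140\right) = 2 \left(-140 + K^{2} + 164 K\right) = -280 + 2 K^{2} + 328 K$)
$s = \frac{1}{104825}$ ($s = \frac{1}{\left(-280 + 2 \left(-99\right)^{2} + 328 \left(-99\right)\right) + 117975} = \frac{1}{\left(-280 + 2 \cdot 9801 - 32472\right) + 117975} = \frac{1}{\left(-280 + 19602 - 32472\right) + 117975} = \frac{1}{-13150 + 117975} = \frac{1}{104825} \approx 9.5397 \cdot 10^{-6}$)
$y = - \frac{47759185}{4356}$ ($y = -10964 + \frac{1}{-4356} = -10964 - \frac{1}{4356} = - \frac{47759185}{4356} \approx -10964.0$)
$\sqrt{y + s} = \sqrt{- \frac{47759185}{4356} + \frac{1}{104825}} = \sqrt{- \frac{5006356563269}{456617700}} = \frac{i \sqrt{20991653069786917}}{1383690}$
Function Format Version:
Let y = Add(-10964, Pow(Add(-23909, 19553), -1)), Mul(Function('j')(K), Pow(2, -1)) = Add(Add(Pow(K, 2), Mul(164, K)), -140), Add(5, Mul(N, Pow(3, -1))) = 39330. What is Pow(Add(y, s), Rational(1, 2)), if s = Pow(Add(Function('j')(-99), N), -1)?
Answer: Mul(Rational(1, 1383690), I, Pow(20991653069786917, Rational(1, 2))) ≈ Mul(104.71, I)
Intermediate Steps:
N = 117975 (N = Add(-15, Mul(3, 39330)) = Add(-15, 117990) = 117975)
Function('j')(K) = Add(-280, Mul(2, Pow(K, 2)), Mul(328, K)) (Function('j')(K) = Mul(2, Add(Add(Pow(K, 2), Mul(164, K)), -140)) = Mul(2, Add(-140, Pow(K, 2), Mul(164, K))) = Add(-280, Mul(2, Pow(K, 2)), Mul(328, K)))
s = Rational(1, 104825) (s = Pow(Add(Add(-280, Mul(2, Pow(-99, 2)), Mul(328, -99)), 117975), -1) = Pow(Add(Add(-280, Mul(2, 9801), -32472), 117975), -1) = Pow(Add(Add(-280, 19602, -32472), 117975), -1) = Pow(Add(-13150, 117975), -1) = Pow(104825, -1) = Rational(1, 104825) ≈ 9.5397e-6)
y = Rational(-47759185, 4356) (y = Add(-10964, Pow(-4356, -1)) = Add(-10964, Rational(-1, 4356)) = Rational(-47759185, 4356) ≈ -10964.)
Pow(Add(y, s), Rational(1, 2)) = Pow(Add(Rational(-47759185, 4356), Rational(1, 104825)), Rational(1, 2)) = Pow(Rational(-5006356563269, 456617700), Rational(1, 2)) = Mul(Rational(1, 1383690), I, Pow(20991653069786917, Rational(1, 2)))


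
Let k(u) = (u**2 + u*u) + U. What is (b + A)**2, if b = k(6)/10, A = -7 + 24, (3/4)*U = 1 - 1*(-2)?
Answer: 15129/25 ≈ 605.16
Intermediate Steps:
U = 4 (U = 4*(1 - 1*(-2))/3 = 4*(1 + 2)/3 = (4/3)*3 = 4)
A = 17
k(u) = 4 + 2*u**2 (k(u) = (u**2 + u*u) + 4 = (u**2 + u**2) + 4 = 2*u**2 + 4 = 4 + 2*u**2)
b = 38/5 (b = (4 + 2*6**2)/10 = (4 + 2*36)*(1/10) = (4 + 72)*(1/10) = 76*(1/10) = 38/5 ≈ 7.6000)
(b + A)**2 = (38/5 + 17)**2 = (123/5)**2 = 15129/25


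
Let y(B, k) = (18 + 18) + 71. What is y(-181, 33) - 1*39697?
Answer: -39590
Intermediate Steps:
y(B, k) = 107 (y(B, k) = 36 + 71 = 107)
y(-181, 33) - 1*39697 = 107 - 1*39697 = 107 - 39697 = -39590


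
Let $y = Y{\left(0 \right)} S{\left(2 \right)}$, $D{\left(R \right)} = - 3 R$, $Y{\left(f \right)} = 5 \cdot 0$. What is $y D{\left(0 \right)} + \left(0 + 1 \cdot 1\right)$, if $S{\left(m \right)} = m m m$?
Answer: $1$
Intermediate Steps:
$Y{\left(f \right)} = 0$
$S{\left(m \right)} = m^{3}$ ($S{\left(m \right)} = m^{2} m = m^{3}$)
$y = 0$ ($y = 0 \cdot 2^{3} = 0 \cdot 8 = 0$)
$y D{\left(0 \right)} + \left(0 + 1 \cdot 1\right) = 0 \left(\left(-3\right) 0\right) + \left(0 + 1 \cdot 1\right) = 0 \cdot 0 + \left(0 + 1\right) = 0 + 1 = 1$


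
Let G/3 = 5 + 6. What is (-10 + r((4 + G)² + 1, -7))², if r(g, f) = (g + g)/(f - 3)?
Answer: 80656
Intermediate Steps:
G = 33 (G = 3*(5 + 6) = 3*11 = 33)
r(g, f) = 2*g/(-3 + f) (r(g, f) = (2*g)/(-3 + f) = 2*g/(-3 + f))
(-10 + r((4 + G)² + 1, -7))² = (-10 + 2*((4 + 33)² + 1)/(-3 - 7))² = (-10 + 2*(37² + 1)/(-10))² = (-10 + 2*(1369 + 1)*(-⅒))² = (-10 + 2*1370*(-⅒))² = (-10 - 274)² = (-284)² = 80656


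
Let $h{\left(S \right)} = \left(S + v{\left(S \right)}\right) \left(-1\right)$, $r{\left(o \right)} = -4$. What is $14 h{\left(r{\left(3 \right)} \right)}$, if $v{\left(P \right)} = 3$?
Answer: $14$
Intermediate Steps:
$h{\left(S \right)} = -3 - S$ ($h{\left(S \right)} = \left(S + 3\right) \left(-1\right) = \left(3 + S\right) \left(-1\right) = -3 - S$)
$14 h{\left(r{\left(3 \right)} \right)} = 14 \left(-3 - -4\right) = 14 \left(-3 + 4\right) = 14 \cdot 1 = 14$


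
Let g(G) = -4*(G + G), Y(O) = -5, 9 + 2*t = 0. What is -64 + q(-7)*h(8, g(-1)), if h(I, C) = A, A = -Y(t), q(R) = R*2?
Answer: -134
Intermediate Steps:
t = -9/2 (t = -9/2 + (½)*0 = -9/2 + 0 = -9/2 ≈ -4.5000)
q(R) = 2*R
g(G) = -8*G
A = 5 (A = -1*(-5) = 5)
h(I, C) = 5
-64 + q(-7)*h(8, g(-1)) = -64 + (2*(-7))*5 = -64 - 14*5 = -64 - 70 = -134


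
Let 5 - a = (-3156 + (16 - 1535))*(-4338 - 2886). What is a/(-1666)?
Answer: 33772195/1666 ≈ 20271.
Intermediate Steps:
a = -33772195 (a = 5 - (-3156 + (16 - 1535))*(-4338 - 2886) = 5 - (-3156 - 1519)*(-7224) = 5 - (-4675)*(-7224) = 5 - 1*33772200 = 5 - 33772200 = -33772195)
a/(-1666) = -33772195/(-1666) = -33772195*(-1/1666) = 33772195/1666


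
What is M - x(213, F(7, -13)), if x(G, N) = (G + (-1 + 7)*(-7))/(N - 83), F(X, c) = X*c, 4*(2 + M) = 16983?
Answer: 492389/116 ≈ 4244.7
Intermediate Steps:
M = 16975/4 (M = -2 + (¼)*16983 = -2 + 16983/4 = 16975/4 ≈ 4243.8)
x(G, N) = (-42 + G)/(-83 + N) (x(G, N) = (G + 6*(-7))/(-83 + N) = (G - 42)/(-83 + N) = (-42 + G)/(-83 + N))
M - x(213, F(7, -13)) = 16975/4 - (-42 + 213)/(-83 + 7*(-13)) = 16975/4 - 171/(-83 - 91) = 16975/4 - 171/(-174) = 16975/4 - (-1)*171/174 = 16975/4 - 1*(-57/58) = 16975/4 + 57/58 = 492389/116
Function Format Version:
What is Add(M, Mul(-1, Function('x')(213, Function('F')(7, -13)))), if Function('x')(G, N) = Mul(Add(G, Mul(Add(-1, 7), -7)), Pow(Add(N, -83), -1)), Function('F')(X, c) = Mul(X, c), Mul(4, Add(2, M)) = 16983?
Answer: Rational(492389, 116) ≈ 4244.7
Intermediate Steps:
M = Rational(16975, 4) (M = Add(-2, Mul(Rational(1, 4), 16983)) = Add(-2, Rational(16983, 4)) = Rational(16975, 4) ≈ 4243.8)
Function('x')(G, N) = Mul(Pow(Add(-83, N), -1), Add(-42, G)) (Function('x')(G, N) = Mul(Add(G, Mul(6, -7)), Pow(Add(-83, N), -1)) = Mul(Add(G, -42), Pow(Add(-83, N), -1)) = Mul(Add(-42, G), Pow(Add(-83, N), -1)) = Mul(Pow(Add(-83, N), -1), Add(-42, G)))
Add(M, Mul(-1, Function('x')(213, Function('F')(7, -13)))) = Add(Rational(16975, 4), Mul(-1, Mul(Pow(Add(-83, Mul(7, -13)), -1), Add(-42, 213)))) = Add(Rational(16975, 4), Mul(-1, Mul(Pow(Add(-83, -91), -1), 171))) = Add(Rational(16975, 4), Mul(-1, Mul(Pow(-174, -1), 171))) = Add(Rational(16975, 4), Mul(-1, Mul(Rational(-1, 174), 171))) = Add(Rational(16975, 4), Mul(-1, Rational(-57, 58))) = Add(Rational(16975, 4), Rational(57, 58)) = Rational(492389, 116)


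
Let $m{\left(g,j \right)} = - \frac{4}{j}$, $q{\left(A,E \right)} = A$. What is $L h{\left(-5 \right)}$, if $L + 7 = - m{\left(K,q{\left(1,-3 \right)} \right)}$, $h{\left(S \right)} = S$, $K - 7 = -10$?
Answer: $15$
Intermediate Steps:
$K = -3$ ($K = 7 - 10 = -3$)
$L = -3$ ($L = -7 - - \frac{4}{1} = -7 - \left(-4\right) 1 = -7 - -4 = -7 + 4 = -3$)
$L h{\left(-5 \right)} = \left(-3\right) \left(-5\right) = 15$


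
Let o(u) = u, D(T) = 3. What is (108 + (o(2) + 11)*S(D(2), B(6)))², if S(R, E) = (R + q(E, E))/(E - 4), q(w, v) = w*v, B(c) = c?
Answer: 522729/4 ≈ 1.3068e+5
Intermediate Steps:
q(w, v) = v*w
S(R, E) = (R + E²)/(-4 + E) (S(R, E) = (R + E*E)/(E - 4) = (R + E²)/(-4 + E))
(108 + (o(2) + 11)*S(D(2), B(6)))² = (108 + (2 + 11)*((3 + 6²)/(-4 + 6)))² = (108 + 13*((3 + 36)/2))² = (108 + 13*((½)*39))² = (108 + 13*(39/2))² = (108 + 507/2)² = (723/2)² = 522729/4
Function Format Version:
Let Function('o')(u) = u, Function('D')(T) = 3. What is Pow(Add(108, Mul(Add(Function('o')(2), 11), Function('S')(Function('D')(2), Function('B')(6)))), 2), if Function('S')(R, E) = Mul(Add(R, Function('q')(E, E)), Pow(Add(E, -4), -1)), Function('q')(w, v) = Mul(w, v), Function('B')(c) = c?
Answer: Rational(522729, 4) ≈ 1.3068e+5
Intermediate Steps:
Function('q')(w, v) = Mul(v, w)
Function('S')(R, E) = Mul(Pow(Add(-4, E), -1), Add(R, Pow(E, 2))) (Function('S')(R, E) = Mul(Add(R, Mul(E, E)), Pow(Add(E, -4), -1)) = Mul(Add(R, Pow(E, 2)), Pow(Add(-4, E), -1)) = Mul(Pow(Add(-4, E), -1), Add(R, Pow(E, 2))))
Pow(Add(108, Mul(Add(Function('o')(2), 11), Function('S')(Function('D')(2), Function('B')(6)))), 2) = Pow(Add(108, Mul(Add(2, 11), Mul(Pow(Add(-4, 6), -1), Add(3, Pow(6, 2))))), 2) = Pow(Add(108, Mul(13, Mul(Pow(2, -1), Add(3, 36)))), 2) = Pow(Add(108, Mul(13, Mul(Rational(1, 2), 39))), 2) = Pow(Add(108, Mul(13, Rational(39, 2))), 2) = Pow(Add(108, Rational(507, 2)), 2) = Pow(Rational(723, 2), 2) = Rational(522729, 4)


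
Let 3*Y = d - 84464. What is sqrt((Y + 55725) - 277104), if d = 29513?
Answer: 4*I*sqrt(14981) ≈ 489.59*I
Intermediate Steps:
Y = -18317 (Y = (29513 - 84464)/3 = (1/3)*(-54951) = -18317)
sqrt((Y + 55725) - 277104) = sqrt((-18317 + 55725) - 277104) = sqrt(37408 - 277104) = sqrt(-239696) = 4*I*sqrt(14981)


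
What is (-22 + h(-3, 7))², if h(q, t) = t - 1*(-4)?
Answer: 121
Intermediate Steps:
h(q, t) = 4 + t (h(q, t) = t + 4 = 4 + t)
(-22 + h(-3, 7))² = (-22 + (4 + 7))² = (-22 + 11)² = (-11)² = 121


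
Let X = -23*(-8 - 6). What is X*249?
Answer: 80178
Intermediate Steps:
X = 322 (X = -23*(-14) = 322)
X*249 = 322*249 = 80178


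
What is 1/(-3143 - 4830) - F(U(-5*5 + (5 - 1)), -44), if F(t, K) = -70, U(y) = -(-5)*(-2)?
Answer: 558109/7973 ≈ 70.000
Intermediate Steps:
U(y) = -10 (U(y) = -1*10 = -10)
1/(-3143 - 4830) - F(U(-5*5 + (5 - 1)), -44) = 1/(-3143 - 4830) - 1*(-70) = 1/(-7973) + 70 = -1/7973 + 70 = 558109/7973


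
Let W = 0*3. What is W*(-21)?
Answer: 0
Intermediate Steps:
W = 0
W*(-21) = 0*(-21) = 0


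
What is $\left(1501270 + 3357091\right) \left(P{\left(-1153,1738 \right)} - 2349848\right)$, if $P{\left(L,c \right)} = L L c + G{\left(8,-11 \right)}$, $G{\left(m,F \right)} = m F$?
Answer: $11213888644157066$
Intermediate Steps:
$G{\left(m,F \right)} = F m$
$P{\left(L,c \right)} = -88 + c L^{2}$ ($P{\left(L,c \right)} = L L c - 88 = L^{2} c - 88 = c L^{2} - 88 = -88 + c L^{2}$)
$\left(1501270 + 3357091\right) \left(P{\left(-1153,1738 \right)} - 2349848\right) = \left(1501270 + 3357091\right) \left(\left(-88 + 1738 \left(-1153\right)^{2}\right) - 2349848\right) = 4858361 \left(\left(-88 + 1738 \cdot 1329409\right) - 2349848\right) = 4858361 \left(\left(-88 + 2310512842\right) - 2349848\right) = 4858361 \left(2310512754 - 2349848\right) = 4858361 \cdot 2308162906 = 11213888644157066$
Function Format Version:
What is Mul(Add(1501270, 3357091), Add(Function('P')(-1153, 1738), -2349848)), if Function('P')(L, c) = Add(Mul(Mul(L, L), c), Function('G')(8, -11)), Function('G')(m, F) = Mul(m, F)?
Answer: 11213888644157066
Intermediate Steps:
Function('G')(m, F) = Mul(F, m)
Function('P')(L, c) = Add(-88, Mul(c, Pow(L, 2))) (Function('P')(L, c) = Add(Mul(Mul(L, L), c), Mul(-11, 8)) = Add(Mul(Pow(L, 2), c), -88) = Add(Mul(c, Pow(L, 2)), -88) = Add(-88, Mul(c, Pow(L, 2))))
Mul(Add(1501270, 3357091), Add(Function('P')(-1153, 1738), -2349848)) = Mul(Add(1501270, 3357091), Add(Add(-88, Mul(1738, Pow(-1153, 2))), -2349848)) = Mul(4858361, Add(Add(-88, Mul(1738, 1329409)), -2349848)) = Mul(4858361, Add(Add(-88, 2310512842), -2349848)) = Mul(4858361, Add(2310512754, -2349848)) = Mul(4858361, 2308162906) = 11213888644157066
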